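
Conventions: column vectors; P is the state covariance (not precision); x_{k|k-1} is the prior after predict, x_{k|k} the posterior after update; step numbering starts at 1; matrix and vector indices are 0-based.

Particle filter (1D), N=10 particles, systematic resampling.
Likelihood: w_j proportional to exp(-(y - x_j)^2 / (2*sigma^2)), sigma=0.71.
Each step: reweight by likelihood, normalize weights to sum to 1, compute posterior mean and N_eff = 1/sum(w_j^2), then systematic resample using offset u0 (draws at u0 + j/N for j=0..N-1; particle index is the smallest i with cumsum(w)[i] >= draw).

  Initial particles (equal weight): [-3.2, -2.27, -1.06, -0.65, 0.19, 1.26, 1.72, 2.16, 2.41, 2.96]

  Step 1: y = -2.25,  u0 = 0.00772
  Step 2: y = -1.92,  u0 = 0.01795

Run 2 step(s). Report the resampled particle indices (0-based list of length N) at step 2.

step 1: w=[0.2354, 0.5760, 0.1415, 0.0455, 0.0016, 0.0000, 0.0000, 0.0000, 0.0000, 0.0000]  mean=-2.2402  Neff=2.4429  idx=[0, 0, 0, 1, 1, 1, 1, 1, 1, 2]
step 2: w=[0.0308, 0.0308, 0.0308, 0.1387, 0.1387, 0.1387, 0.1387, 0.1387, 0.1387, 0.0752]  mean=-2.2650  Neff=8.0674  idx=[0, 3, 3, 4, 5, 6, 6, 7, 8, 8]

resampled_idx = [0, 3, 3, 4, 5, 6, 6, 7, 8, 8]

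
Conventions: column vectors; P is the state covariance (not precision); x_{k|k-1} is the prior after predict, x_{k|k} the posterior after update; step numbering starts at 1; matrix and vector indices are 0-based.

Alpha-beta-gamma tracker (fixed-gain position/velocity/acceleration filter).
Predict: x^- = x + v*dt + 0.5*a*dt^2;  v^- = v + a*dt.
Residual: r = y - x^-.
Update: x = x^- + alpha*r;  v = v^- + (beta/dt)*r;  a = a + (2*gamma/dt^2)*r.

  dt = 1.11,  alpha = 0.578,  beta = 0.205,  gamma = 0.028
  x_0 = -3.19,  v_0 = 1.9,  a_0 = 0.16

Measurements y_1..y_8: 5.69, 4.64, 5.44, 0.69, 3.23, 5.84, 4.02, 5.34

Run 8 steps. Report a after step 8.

step 1: x_pred=-0.9824  r=6.6724  x^+=2.8742  v^+=3.3099  a^+=0.4633
step 2: x_pred=6.8336  r=-2.1936  x^+=5.5657  v^+=3.4190  a^+=0.3636
step 3: x_pred=9.5848  r=-4.1448  x^+=7.1891  v^+=3.0571  a^+=0.1752
step 4: x_pred=10.6904  r=-10.0004  x^+=4.9102  v^+=1.4046  a^+=-0.2793
step 5: x_pred=6.2972  r=-3.0672  x^+=4.5244  v^+=0.5281  a^+=-0.4187
step 6: x_pred=4.8526  r=0.9874  x^+=5.4233  v^+=0.2456  a^+=-0.3739
step 7: x_pred=5.4656  r=-1.4456  x^+=4.6301  v^+=-0.4363  a^+=-0.4396
step 8: x_pred=3.8749  r=1.4651  x^+=4.7217  v^+=-0.6537  a^+=-0.3730

a_post = -0.3730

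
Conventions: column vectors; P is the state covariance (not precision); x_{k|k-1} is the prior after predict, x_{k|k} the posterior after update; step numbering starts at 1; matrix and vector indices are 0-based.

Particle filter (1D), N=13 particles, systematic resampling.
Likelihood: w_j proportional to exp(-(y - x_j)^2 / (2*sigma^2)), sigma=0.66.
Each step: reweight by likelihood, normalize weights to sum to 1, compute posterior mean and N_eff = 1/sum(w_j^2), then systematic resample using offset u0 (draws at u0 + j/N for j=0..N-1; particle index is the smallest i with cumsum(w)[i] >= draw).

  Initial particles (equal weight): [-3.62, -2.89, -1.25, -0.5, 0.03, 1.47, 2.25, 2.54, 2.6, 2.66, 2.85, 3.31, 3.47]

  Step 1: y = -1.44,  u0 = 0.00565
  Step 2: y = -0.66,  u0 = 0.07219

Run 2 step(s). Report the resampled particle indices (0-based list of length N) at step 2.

step 1: w=[0.0029, 0.0597, 0.6398, 0.2418, 0.0558, 0.0000, 0.0000, 0.0000, 0.0000, 0.0000, 0.0000, 0.0000, 0.0000]  mean=-1.1017  Neff=2.1077  idx=[1, 2, 2, 2, 2, 2, 2, 2, 2, 2, 3, 3, 3]
step 2: w=[0.0004, 0.0749, 0.0749, 0.0749, 0.0749, 0.0749, 0.0749, 0.0749, 0.0749, 0.0749, 0.1085, 0.1085, 0.1085]  mean=-1.0065  Neff=11.6542  idx=[1, 2, 4, 5, 6, 7, 8, 9, 10, 10, 11, 12, 12]

resampled_idx = [1, 2, 4, 5, 6, 7, 8, 9, 10, 10, 11, 12, 12]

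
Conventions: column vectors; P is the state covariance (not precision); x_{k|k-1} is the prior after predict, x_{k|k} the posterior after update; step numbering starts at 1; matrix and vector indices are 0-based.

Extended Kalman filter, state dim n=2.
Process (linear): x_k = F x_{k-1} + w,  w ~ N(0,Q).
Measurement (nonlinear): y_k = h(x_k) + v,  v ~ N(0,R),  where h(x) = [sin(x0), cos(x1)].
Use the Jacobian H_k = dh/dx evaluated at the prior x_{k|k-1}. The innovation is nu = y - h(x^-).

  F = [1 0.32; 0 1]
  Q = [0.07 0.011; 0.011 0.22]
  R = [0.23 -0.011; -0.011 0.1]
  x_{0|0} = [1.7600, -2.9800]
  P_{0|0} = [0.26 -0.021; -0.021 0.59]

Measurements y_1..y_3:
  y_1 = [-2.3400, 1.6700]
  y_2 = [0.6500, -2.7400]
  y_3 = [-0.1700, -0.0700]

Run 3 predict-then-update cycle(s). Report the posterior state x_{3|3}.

x_post = [-2.6518, -4.5637]

step 1: x^-=[0.8064, -2.9800]  P^-=[0.3770 0.1788; 0.1788 0.8100]  H_jac=[0.6921 0.0000; 0.0000 0.1609]  S=[0.4106 0.0089; 0.0089 0.1210]  K=[0.6313 0.1913; 0.2785 1.0568]  nu=[-3.0618, 2.6570]  x^+=[-0.6183, -1.0247]  P^+=[0.2068 0.0757; 0.0757 0.6378]
step 2: x^-=[-0.9462, -1.0247]  P^-=[0.3905 0.2908; 0.2908 0.8578]  H_jac=[0.5848 0.0000; 0.0000 0.8546]  S=[0.3636 0.1343; 0.1343 0.7264]  K=[0.5386 0.2425; 0.1019 0.9903]  nu=[1.4612, -3.2594]  x^+=[-0.9497, -4.1034]  P^+=[0.2073 0.0214; 0.0214 0.1146]
step 3: x^-=[-2.2628, -4.1034]  P^-=[0.3027 0.0691; 0.0691 0.3346]  H_jac=[-0.6381 0.0000; 0.0000 -0.8203]  S=[0.3533 0.0252; 0.0252 0.3251]  K=[-0.5373 -0.1328; -0.0650 -0.8391]  nu=[0.6000, 0.5020]  x^+=[-2.6518, -4.5637]  P^+=[0.1914 0.0090; 0.0090 0.1014]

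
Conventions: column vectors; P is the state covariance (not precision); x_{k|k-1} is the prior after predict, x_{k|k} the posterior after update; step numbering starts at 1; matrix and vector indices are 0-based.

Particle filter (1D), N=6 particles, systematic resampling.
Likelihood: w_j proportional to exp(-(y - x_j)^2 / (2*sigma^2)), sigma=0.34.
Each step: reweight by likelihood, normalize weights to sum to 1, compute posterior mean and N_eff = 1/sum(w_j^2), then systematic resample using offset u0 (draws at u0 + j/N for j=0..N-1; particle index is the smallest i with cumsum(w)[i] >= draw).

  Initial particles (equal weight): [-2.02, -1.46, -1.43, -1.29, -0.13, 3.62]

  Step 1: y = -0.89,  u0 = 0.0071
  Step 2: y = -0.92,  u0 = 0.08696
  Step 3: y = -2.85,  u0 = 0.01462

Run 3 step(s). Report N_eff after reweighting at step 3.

N_eff = 3.0168

step 1: w=[0.0036, 0.2199, 0.2540, 0.4488, 0.0737, 0.0000]  mean=-1.2800  Neff=3.1277  idx=[1, 1, 2, 3, 3, 3]
step 2: w=[0.1111, 0.1111, 0.1273, 0.2169, 0.2169, 0.2169]  mean=-1.3456  Neff=5.4957  idx=[0, 2, 3, 4, 4, 5]
step 3: w=[0.4648, 0.3228, 0.0531, 0.0531, 0.0531, 0.0531]  mean=-1.4142  Neff=3.0168  idx=[0, 0, 0, 1, 1, 3]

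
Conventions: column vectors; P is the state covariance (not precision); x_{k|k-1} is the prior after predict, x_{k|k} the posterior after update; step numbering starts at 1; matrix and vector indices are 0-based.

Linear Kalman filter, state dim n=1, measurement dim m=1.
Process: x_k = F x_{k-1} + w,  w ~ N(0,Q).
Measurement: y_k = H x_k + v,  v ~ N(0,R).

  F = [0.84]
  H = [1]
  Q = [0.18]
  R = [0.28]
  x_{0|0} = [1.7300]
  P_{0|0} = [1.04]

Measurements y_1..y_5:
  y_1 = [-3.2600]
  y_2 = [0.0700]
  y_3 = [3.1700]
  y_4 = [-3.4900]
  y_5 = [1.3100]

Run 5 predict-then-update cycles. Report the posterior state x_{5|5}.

x_post = [0.1447]

step 1: x^-=[1.4532]  P^-=[0.9138]  S=[1.1938]  K=[0.7655]  nu=[-4.7132]  x^+=[-2.1546]  P^+=[0.2143]
step 2: x^-=[-1.8098]  P^-=[0.3312]  S=[0.6112]  K=[0.5419]  nu=[1.8798]  x^+=[-0.7911]  P^+=[0.1517]
step 3: x^-=[-0.6646]  P^-=[0.2871]  S=[0.5671]  K=[0.5062]  nu=[3.8346]  x^+=[1.2766]  P^+=[0.1417]
step 4: x^-=[1.0723]  P^-=[0.2800]  S=[0.5600]  K=[0.5000]  nu=[-4.5623]  x^+=[-1.2089]  P^+=[0.1400]
step 5: x^-=[-1.0155]  P^-=[0.2788]  S=[0.5588]  K=[0.4989]  nu=[2.3255]  x^+=[0.1447]  P^+=[0.1397]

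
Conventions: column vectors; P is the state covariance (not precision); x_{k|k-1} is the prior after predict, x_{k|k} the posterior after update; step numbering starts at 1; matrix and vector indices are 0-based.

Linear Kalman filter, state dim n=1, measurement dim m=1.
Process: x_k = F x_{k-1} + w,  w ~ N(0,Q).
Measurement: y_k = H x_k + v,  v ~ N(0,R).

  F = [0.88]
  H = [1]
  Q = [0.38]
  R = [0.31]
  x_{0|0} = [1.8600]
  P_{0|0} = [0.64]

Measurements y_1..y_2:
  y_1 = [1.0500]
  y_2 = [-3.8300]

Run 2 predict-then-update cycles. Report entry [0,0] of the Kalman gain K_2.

K[0,0] = 0.6426

step 1: x^-=[1.6368]  P^-=[0.8756]  S=[1.1856]  K=[0.7385]  nu=[-0.5868]  x^+=[1.2034]  P^+=[0.2289]
step 2: x^-=[1.0590]  P^-=[0.5573]  S=[0.8673]  K=[0.6426]  nu=[-4.8890]  x^+=[-2.0825]  P^+=[0.1992]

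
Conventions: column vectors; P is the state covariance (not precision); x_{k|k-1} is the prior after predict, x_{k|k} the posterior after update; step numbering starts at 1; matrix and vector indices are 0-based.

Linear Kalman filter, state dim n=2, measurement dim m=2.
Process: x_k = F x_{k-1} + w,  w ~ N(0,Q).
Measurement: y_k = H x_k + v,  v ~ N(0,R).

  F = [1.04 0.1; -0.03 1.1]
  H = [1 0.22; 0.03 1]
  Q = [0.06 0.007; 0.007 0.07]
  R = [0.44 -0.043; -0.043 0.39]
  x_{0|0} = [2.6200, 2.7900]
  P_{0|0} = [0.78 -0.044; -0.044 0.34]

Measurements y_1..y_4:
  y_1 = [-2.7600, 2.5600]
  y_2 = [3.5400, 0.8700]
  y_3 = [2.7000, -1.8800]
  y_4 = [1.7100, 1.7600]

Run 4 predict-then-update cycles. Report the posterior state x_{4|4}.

x_post = [1.6780, 1.0027]

step 1: x^-=[3.0038, 2.9904]  P^-=[0.8979 -0.0301; -0.0301 0.4850]  S=[1.3481 0.0603; 0.0603 0.8740]  K=[0.6633 -0.0494; 0.0321 0.5517]  nu=[-6.4217, -0.5205]  x^+=[-1.2302, 2.4970]  P^+=[0.3065 -0.0570; -0.0570 0.2155]
step 2: x^-=[-1.0297, 2.7836]  P^-=[0.3818 -0.0439; -0.0439 0.3348]  S=[0.8187 -0.0021; -0.0021 0.7225]  K=[0.4545 -0.0436; 0.0375 0.4616]  nu=[3.9573, -1.8827]  x^+=[0.8509, 2.0629]  P^+=[0.2113 -0.0429; -0.0429 0.1797]
step 3: x^-=[1.0912, 2.2437]  P^-=[0.2814 -0.0288; -0.0288 0.2905]  S=[0.7228 0.0004; 0.0004 0.6790]  K=[0.3806 -0.0301; 0.0484 0.4265]  nu=[1.1152, -4.1564]  x^+=[1.6409, 0.5249]  P^+=[0.1761 -0.0334; -0.0334 0.1653]
step 4: x^-=[1.7590, 0.5282]  P^-=[0.2452 -0.0184; -0.0184 0.2723]  S=[0.6902 0.0057; 0.0057 0.6614]  K=[0.3495 -0.0198; 0.0567 0.4104]  nu=[-0.1652, 1.1790]  x^+=[1.6780, 1.0027]  P^+=[0.1607 -0.0276; -0.0276 0.1584]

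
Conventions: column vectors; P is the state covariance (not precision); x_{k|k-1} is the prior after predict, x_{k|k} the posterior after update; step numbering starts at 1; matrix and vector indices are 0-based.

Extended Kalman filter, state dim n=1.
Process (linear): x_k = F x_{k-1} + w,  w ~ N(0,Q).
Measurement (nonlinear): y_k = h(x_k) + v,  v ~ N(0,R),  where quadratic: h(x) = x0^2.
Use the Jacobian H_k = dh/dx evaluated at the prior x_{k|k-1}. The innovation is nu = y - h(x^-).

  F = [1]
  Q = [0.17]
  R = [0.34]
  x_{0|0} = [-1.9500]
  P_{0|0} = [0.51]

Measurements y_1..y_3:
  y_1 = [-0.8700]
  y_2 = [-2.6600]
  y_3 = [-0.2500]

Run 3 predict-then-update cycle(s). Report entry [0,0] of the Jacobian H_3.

step 1: x^-=[-1.9500]  P^-=[0.6800]  H_jac=[-3.9000]  S=[10.6828]  K=[-0.2482]  nu=[-4.6725]  x^+=[-0.7901]  P^+=[0.0216]
step 2: x^-=[-0.7901]  P^-=[0.1916]  H_jac=[-1.5801]  S=[0.8185]  K=[-0.3700]  nu=[-3.2842]  x^+=[0.4250]  P^+=[0.0796]
step 3: x^-=[0.4250]  P^-=[0.2496]  H_jac=[0.8500]  S=[0.5203]  K=[0.4077]  nu=[-0.4306]  x^+=[0.2494]  P^+=[0.1631]

H_jac[0,0] = 0.8500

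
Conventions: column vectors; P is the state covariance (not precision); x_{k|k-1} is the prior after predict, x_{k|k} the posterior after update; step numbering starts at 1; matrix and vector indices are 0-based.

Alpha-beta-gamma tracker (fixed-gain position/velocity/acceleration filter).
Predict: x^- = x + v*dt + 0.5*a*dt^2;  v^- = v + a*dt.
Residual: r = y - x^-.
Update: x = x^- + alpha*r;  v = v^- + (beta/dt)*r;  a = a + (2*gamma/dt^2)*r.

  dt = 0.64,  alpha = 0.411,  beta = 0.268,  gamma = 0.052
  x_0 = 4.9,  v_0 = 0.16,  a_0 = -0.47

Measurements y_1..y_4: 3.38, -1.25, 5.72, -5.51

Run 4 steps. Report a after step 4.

step 1: x_pred=4.9061  r=-1.5261  x^+=4.2789  v^+=-0.7799  a^+=-0.8575
step 2: x_pred=3.6042  r=-4.8542  x^+=1.6091  v^+=-3.3614  a^+=-2.0900
step 3: x_pred=-0.9702  r=6.6902  x^+=1.7795  v^+=-1.8974  a^+=-0.3913
step 4: x_pred=0.4850  r=-5.9950  x^+=-1.9790  v^+=-4.6583  a^+=-1.9135

a_post = -1.9135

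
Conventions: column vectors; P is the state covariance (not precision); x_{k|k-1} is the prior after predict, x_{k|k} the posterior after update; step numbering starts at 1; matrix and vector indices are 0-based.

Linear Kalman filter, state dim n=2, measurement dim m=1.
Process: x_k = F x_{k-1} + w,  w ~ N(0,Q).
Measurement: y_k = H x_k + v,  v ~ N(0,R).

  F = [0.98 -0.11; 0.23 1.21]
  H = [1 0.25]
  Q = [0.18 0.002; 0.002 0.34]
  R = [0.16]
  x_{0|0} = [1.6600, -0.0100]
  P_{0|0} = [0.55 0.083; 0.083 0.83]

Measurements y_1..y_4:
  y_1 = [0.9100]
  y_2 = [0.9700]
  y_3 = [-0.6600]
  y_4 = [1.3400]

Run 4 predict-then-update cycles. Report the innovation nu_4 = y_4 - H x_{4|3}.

innov = [1.4765]

step 1: x^-=[1.6279, 0.3697]  P^-=[0.7004 0.1118; 0.1118 1.6305]  S=[1.0182]  K=[0.7153; 0.5102]  nu=[-0.8103]  x^+=[1.0483, -0.0437]  P^+=[0.1794 -0.2597; -0.2597 1.3655]
step 2: x^-=[1.0321, 0.1882]  P^-=[0.4248 -0.4407; -0.4407 2.2041]  S=[0.5022]  K=[0.6265; 0.2196]  nu=[-0.1092]  x^+=[0.9637, 0.1643]  P^+=[0.2277 -0.5098; -0.5098 2.1799]
step 3: x^-=[0.9264, 0.4204]  P^-=[0.5350 -0.8285; -0.8285 3.2599]  S=[0.4845]  K=[0.6767; -0.0279]  nu=[-1.6915]  x^+=[-0.2183, 0.4676]  P^+=[0.3131 -0.8193; -0.8193 3.2595]
step 4: x^-=[-0.2654, 0.5156]  P^-=[0.6968 -1.3121; -1.3121 4.6728]  S=[0.4928]  K=[0.7483; -0.2921]  nu=[1.4765]  x^+=[0.8395, 0.0844]  P^+=[0.4208 -1.2044; -1.2044 4.6307]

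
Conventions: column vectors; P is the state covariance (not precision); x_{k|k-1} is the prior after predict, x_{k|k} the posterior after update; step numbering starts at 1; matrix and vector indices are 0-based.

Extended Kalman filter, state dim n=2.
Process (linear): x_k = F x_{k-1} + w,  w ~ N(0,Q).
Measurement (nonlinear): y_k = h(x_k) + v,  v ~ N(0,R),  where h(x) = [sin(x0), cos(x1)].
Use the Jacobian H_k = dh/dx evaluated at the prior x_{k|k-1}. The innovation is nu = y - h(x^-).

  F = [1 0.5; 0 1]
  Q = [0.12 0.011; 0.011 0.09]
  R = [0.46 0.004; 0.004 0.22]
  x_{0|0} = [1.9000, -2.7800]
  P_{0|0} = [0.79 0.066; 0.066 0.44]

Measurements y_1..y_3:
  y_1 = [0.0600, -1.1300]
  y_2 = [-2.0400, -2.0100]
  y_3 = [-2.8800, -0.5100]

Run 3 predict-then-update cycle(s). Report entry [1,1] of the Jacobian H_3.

step 1: x^-=[0.5100, -2.7800]  P^-=[1.0860 0.2970; 0.2970 0.5300]  H_jac=[0.8727 0.0000; 0.0000 0.3538]  S=[1.2872 0.0957; 0.0957 0.2863]  K=[0.7271 0.1239; 0.1566 0.6025]  nu=[-0.4282, -0.1947]  x^+=[0.1745, -2.9643]  P^+=[0.3838 0.0853; 0.0853 0.3764]
step 2: x^-=[-1.3076, -2.9643]  P^-=[0.6832 0.2845; 0.2845 0.4664]  H_jac=[0.2601 0.0000; 0.0000 0.1763]  S=[0.5062 0.0171; 0.0171 0.2345]  K=[0.3447 0.1889; 0.1347 0.3410]  nu=[-1.0744, -1.0257]  x^+=[-1.8717, -3.4588]  P^+=[0.6125 0.2435; 0.2435 0.4284]
step 3: x^-=[-3.6011, -3.4588]  P^-=[1.0830 0.4687; 0.4687 0.5184]  H_jac=[-0.8963 0.0000; 0.0000 -0.3119]  S=[1.3300 0.1350; 0.1350 0.2704]  K=[-0.7110 -0.1856; -0.2688 -0.4637]  nu=[-3.3235, 0.4401]  x^+=[-1.3197, -2.7697]  P^+=[0.3658 0.1400; 0.1400 0.3306]

H_jac[1,1] = -0.3119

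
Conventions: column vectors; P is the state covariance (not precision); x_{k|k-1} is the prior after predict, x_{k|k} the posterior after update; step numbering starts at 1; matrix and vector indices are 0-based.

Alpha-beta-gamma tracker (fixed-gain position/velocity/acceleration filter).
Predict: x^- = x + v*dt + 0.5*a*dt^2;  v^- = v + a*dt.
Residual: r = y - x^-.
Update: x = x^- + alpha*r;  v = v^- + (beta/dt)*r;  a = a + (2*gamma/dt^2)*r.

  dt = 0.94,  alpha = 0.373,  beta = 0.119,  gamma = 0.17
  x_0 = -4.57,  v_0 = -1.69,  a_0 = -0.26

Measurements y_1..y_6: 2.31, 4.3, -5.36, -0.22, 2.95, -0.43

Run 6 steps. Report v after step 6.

v_post = -1.4188

step 1: x_pred=-6.2735  r=8.5835  x^+=-3.0718  v^+=-0.8478  a^+=3.0428
step 2: x_pred=-2.5244  r=6.8244  x^+=0.0211  v^+=2.8764  a^+=5.6688
step 3: x_pred=5.2294  r=-10.5894  x^+=1.2796  v^+=6.8645  a^+=1.5941
step 4: x_pred=8.4365  r=-8.6565  x^+=5.2076  v^+=7.2671  a^+=-1.7368
step 5: x_pred=11.2714  r=-8.3214  x^+=8.1675  v^+=4.5810  a^+=-4.9388
step 6: x_pred=10.2917  r=-10.7217  x^+=6.2925  v^+=-1.4188  a^+=-9.0644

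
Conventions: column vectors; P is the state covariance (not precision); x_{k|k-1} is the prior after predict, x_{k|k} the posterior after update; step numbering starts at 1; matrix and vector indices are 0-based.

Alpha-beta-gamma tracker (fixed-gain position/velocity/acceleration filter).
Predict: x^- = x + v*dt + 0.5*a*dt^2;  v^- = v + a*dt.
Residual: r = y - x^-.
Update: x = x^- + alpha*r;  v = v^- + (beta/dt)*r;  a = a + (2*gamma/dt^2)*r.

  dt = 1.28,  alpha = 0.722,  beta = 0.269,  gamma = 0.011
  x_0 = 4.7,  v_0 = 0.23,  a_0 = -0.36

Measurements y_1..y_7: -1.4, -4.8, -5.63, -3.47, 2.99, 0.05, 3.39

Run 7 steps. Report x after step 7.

x_post = 2.2862

step 1: x_pred=4.6995  r=-6.0995  x^+=0.2957  v^+=-1.5126  a^+=-0.4419
step 2: x_pred=-2.0025  r=-2.7975  x^+=-4.0223  v^+=-2.6662  a^+=-0.4795
step 3: x_pred=-7.8278  r=2.1978  x^+=-6.2410  v^+=-2.8180  a^+=-0.4500
step 4: x_pred=-10.2167  r=6.7467  x^+=-5.3456  v^+=-1.9761  a^+=-0.3594
step 5: x_pred=-8.1694  r=11.1594  x^+=-0.1123  v^+=-0.0909  a^+=-0.2095
step 6: x_pred=-0.4003  r=0.4503  x^+=-0.0752  v^+=-0.2644  a^+=-0.2035
step 7: x_pred=-0.5803  r=3.9703  x^+=2.2862  v^+=0.3095  a^+=-0.1502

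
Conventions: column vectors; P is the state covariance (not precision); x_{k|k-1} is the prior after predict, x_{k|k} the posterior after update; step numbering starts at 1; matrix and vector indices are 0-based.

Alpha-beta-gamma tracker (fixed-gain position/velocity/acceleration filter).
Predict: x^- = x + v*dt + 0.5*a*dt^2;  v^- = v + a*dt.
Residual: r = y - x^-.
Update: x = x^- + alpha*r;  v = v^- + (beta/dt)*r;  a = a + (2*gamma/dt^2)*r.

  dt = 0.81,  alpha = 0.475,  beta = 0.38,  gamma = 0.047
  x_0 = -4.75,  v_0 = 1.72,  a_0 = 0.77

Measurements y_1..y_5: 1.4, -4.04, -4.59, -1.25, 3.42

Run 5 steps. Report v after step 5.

step 1: x_pred=-3.1042  r=4.5042  x^+=-0.9647  v^+=4.4568  a^+=1.4153
step 2: x_pred=3.1096  r=-7.1496  x^+=-0.2865  v^+=2.2491  a^+=0.3910
step 3: x_pred=1.6635  r=-6.2535  x^+=-1.3069  v^+=-0.3680  a^+=-0.5050
step 4: x_pred=-1.7706  r=0.5206  x^+=-1.5233  v^+=-0.5328  a^+=-0.4304
step 5: x_pred=-2.0960  r=5.5160  x^+=0.5241  v^+=1.7064  a^+=0.3599

v_post = 1.7064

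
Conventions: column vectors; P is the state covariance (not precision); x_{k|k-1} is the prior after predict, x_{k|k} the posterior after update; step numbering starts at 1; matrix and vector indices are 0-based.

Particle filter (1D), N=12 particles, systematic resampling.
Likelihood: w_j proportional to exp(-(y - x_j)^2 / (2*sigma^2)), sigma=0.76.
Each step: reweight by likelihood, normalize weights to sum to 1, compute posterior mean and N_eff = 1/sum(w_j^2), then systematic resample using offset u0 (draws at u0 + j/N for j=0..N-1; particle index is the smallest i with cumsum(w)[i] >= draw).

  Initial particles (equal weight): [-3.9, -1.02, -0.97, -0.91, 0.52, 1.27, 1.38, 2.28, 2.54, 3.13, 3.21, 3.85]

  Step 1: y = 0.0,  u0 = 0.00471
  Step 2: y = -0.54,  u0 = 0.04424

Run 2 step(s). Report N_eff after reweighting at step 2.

step 1: w=[0.0000, 0.1573, 0.1714, 0.1890, 0.3063, 0.0958, 0.0744, 0.0043, 0.0015, 0.0001, 0.0001, 0.0000]  mean=-0.1011  Neff=5.0417  idx=[1, 1, 2, 2, 3, 3, 3, 4, 4, 4, 5, 6]
step 2: w=[0.1131, 0.1131, 0.1177, 0.1177, 0.1227, 0.1227, 0.1227, 0.0522, 0.0522, 0.0522, 0.0081, 0.0057]  mean=-0.6944  Neff=9.3718  idx=[0, 1, 1, 2, 3, 3, 4, 5, 6, 6, 7, 9]

N_eff = 9.3718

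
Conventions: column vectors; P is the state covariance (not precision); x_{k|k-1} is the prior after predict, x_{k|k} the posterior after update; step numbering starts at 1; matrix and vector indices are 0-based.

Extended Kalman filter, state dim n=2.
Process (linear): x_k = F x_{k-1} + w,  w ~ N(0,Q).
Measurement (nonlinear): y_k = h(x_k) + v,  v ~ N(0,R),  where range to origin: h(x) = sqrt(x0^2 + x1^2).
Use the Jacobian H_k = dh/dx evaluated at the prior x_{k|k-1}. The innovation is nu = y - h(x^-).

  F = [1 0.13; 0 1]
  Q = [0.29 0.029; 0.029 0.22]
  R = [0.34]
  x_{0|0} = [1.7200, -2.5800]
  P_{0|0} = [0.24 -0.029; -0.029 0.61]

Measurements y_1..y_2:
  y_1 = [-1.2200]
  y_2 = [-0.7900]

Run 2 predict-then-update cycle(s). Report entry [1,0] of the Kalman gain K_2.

K[1,0] = 0.3249

step 1: x^-=[1.3846, -2.5800]  P^-=[0.5328 0.0793; 0.0793 0.8300]  H_jac=[0.4729 -0.8811]  S=[1.0375]  K=[0.1755; -0.6688]  nu=[-4.1481]  x^+=[0.6567, 0.1942]  P^+=[0.5008 0.2011; 0.2011 0.3660]
step 2: x^-=[0.6819, 0.1942]  P^-=[0.8493 0.2776; 0.2776 0.5860]  H_jac=[0.9618 0.2739]  S=[1.3158]  K=[0.6786; 0.3249]  nu=[-1.4990]  x^+=[-0.3353, -0.2929]  P^+=[0.2434 -0.0125; -0.0125 0.4471]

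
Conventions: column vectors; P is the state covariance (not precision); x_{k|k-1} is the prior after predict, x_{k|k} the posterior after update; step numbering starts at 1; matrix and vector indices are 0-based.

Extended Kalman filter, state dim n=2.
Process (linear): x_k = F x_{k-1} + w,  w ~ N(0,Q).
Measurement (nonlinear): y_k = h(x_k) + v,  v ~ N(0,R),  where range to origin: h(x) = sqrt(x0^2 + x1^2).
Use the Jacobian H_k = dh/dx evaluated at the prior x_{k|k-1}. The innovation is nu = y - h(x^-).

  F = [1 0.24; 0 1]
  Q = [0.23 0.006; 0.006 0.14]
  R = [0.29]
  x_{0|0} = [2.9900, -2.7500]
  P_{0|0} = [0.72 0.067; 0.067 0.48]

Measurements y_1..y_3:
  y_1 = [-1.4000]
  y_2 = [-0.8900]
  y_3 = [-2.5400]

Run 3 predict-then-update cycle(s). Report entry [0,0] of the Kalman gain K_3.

K[0,0] = 0.6495

step 1: x^-=[2.3300, -2.7500]  P^-=[1.0098 0.1882; 0.1882 0.6200]  H_jac=[0.6464 -0.7630]  S=[0.8873]  K=[0.5739; -0.3960]  nu=[-5.0044]  x^+=[-0.5420, -0.7681]  P^+=[0.7176 0.3899; 0.3899 0.4808]
step 2: x^-=[-0.7263, -0.7681]  P^-=[1.1624 0.5113; 0.5113 0.6208]  H_jac=[-0.6871 -0.7266]  S=[1.6770]  K=[-0.6978; -0.4785]  nu=[-1.9472]  x^+=[0.6323, 0.1635]  P^+=[0.3459 -0.0486; -0.0486 0.2369]
step 3: x^-=[0.6716, 0.1635]  P^-=[0.5662 0.0143; 0.0143 0.3769]  H_jac=[0.9716 0.2366]  S=[0.8522]  K=[0.6495; 0.1209]  nu=[-3.2312]  x^+=[-1.4272, -0.2271]  P^+=[0.2067 -0.0527; -0.0527 0.3645]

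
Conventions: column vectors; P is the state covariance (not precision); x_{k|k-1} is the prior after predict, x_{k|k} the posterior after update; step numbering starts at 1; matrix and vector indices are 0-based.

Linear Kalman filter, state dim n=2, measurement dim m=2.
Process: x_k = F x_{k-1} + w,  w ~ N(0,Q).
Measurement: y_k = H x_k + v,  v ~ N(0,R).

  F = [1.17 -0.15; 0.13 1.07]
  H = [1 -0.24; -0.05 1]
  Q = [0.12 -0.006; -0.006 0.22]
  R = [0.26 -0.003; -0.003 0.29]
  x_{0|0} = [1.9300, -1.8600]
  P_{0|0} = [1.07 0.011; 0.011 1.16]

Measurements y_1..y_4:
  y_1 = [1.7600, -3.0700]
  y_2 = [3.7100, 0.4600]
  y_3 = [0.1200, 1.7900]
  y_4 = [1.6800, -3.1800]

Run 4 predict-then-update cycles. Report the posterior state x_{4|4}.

x_post = [1.5977, -1.2384]

step 1: x^-=[2.5371, -1.7393]  P^-=[1.6070 -0.0159; -0.0159 1.5692]  S=[1.9650 -0.4760; -0.4760 1.8648]  K=[0.8605 0.1680; 0.0045 0.8431]  nu=[-1.1945, -1.2038]  x^+=[1.3070, -2.7596]  P^+=[0.2371 0.0580; 0.0580 0.2474]
step 2: x^-=[1.9431, -2.7828]  P^-=[0.4298 0.0619; 0.0619 0.5234]  S=[0.6903 -0.0875; -0.0875 0.8083]  K=[0.6160 0.1166; -0.0109 0.6425]  nu=[1.0990, 3.3400]  x^+=[3.0096, -0.6488]  P^+=[0.1695 0.0404; 0.0404 0.1884]
step 3: x^-=[3.6185, -0.3030]  P^-=[0.3421 0.0394; 0.0394 0.4498]  S=[0.6091 -0.0882; -0.0882 0.7367]  K=[0.5602 0.0973; -0.0250 0.6049]  nu=[-3.5712, 2.2739]  x^+=[1.8392, 1.1617]  P^+=[0.1536 0.0342; 0.0342 0.1772]
step 4: x^-=[1.9776, 1.4821]  P^-=[0.3222 0.0311; 0.0311 0.4350]  S=[0.5923 -0.0920; -0.0920 0.7227]  K=[0.5454 0.0902; -0.0312 0.5958]  nu=[0.0581, -4.5632]  x^+=[1.5977, -1.2384]  P^+=[0.1492 0.0320; 0.0320 0.1745]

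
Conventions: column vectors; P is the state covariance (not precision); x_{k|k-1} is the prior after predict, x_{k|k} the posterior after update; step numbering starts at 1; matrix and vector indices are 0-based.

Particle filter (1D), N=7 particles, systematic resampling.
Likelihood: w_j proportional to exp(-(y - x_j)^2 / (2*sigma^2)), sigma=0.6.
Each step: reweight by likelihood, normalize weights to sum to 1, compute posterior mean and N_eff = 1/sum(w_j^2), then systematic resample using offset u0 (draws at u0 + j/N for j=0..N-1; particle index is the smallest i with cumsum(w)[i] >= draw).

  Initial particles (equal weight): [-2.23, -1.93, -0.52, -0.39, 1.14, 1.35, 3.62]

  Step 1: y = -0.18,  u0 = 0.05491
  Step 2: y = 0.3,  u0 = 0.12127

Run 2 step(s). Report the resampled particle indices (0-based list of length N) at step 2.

resampled_idx = [1, 2, 3, 4, 5, 5, 6]

step 1: w=[0.0015, 0.0073, 0.4397, 0.4856, 0.0459, 0.0200, 0.0000]  mean=-0.3562  Neff=2.3166  idx=[2, 2, 2, 3, 3, 3, 3]
step 2: w=[0.1212, 0.1212, 0.1212, 0.1591, 0.1591, 0.1591, 0.1591]  mean=-0.4373  Neff=6.8809  idx=[1, 2, 3, 4, 5, 5, 6]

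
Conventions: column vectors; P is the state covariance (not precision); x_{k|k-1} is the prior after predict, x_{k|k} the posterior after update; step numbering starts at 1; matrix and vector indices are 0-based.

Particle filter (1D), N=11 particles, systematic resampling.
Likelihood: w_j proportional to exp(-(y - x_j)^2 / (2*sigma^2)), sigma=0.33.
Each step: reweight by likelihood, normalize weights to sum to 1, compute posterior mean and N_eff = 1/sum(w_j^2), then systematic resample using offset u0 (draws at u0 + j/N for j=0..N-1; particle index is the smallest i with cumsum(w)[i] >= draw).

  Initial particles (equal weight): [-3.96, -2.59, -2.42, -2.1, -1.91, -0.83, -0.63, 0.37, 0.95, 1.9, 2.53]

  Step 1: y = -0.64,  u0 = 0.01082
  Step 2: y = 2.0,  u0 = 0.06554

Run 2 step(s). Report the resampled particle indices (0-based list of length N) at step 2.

resampled_idx = [5, 5, 6, 7, 7, 8, 8, 9, 9, 10, 10]

step 1: w=[0.0000, 0.0000, 0.0000, 0.0000, 0.0003, 0.4563, 0.5383, 0.0050, 0.0000, 0.0000, 0.0000]  mean=-0.7167  Neff=2.0078  idx=[5, 5, 5, 5, 5, 6, 6, 6, 6, 6, 6]
step 2: w=[0.0011, 0.0011, 0.0011, 0.0011, 0.0011, 0.1657, 0.1657, 0.1657, 0.1657, 0.1657, 0.1657]  mean=-0.6311  Neff=6.0664  idx=[5, 5, 6, 7, 7, 8, 8, 9, 9, 10, 10]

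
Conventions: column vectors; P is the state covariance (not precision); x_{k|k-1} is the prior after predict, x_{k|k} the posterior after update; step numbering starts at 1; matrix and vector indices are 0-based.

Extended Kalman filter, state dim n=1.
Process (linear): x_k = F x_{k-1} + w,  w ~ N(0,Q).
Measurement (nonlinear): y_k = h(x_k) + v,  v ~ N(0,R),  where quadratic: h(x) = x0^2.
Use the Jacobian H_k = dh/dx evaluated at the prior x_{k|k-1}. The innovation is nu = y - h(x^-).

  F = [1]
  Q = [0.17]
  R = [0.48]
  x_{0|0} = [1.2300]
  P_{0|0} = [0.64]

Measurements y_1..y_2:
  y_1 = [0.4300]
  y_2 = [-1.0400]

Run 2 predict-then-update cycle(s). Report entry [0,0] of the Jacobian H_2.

H_jac[0,0] = 1.6581

step 1: x^-=[1.2300]  P^-=[0.8100]  H_jac=[2.4600]  S=[5.3818]  K=[0.3702]  nu=[-1.0829]  x^+=[0.8291]  P^+=[0.0722]
step 2: x^-=[0.8291]  P^-=[0.2422]  H_jac=[1.6581]  S=[1.1460]  K=[0.3505]  nu=[-1.7273]  x^+=[0.2236]  P^+=[0.1015]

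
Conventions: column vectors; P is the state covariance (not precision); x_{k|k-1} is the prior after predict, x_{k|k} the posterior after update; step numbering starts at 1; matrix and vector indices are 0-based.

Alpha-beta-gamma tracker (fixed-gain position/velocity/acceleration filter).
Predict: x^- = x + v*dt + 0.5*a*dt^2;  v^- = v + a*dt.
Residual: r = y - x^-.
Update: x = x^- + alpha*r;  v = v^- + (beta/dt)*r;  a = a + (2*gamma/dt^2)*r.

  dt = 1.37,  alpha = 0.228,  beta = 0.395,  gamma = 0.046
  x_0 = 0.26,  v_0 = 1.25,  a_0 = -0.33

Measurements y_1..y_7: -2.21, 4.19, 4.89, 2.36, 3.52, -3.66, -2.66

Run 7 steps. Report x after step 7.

step 1: x_pred=1.6628  r=-3.8728  x^+=0.7798  v^+=-0.3187  a^+=-0.5198
step 2: x_pred=-0.1447  r=4.3347  x^+=0.8436  v^+=0.2189  a^+=-0.3074
step 3: x_pred=0.8551  r=4.0349  x^+=1.7750  v^+=0.9612  a^+=-0.1096
step 4: x_pred=2.9890  r=-0.6290  x^+=2.8456  v^+=0.6297  a^+=-0.1404
step 5: x_pred=3.5765  r=-0.0565  x^+=3.5636  v^+=0.4210  a^+=-0.1432
step 6: x_pred=4.0060  r=-7.6660  x^+=2.2582  v^+=-1.9854  a^+=-0.5189
step 7: x_pred=-0.9488  r=-1.7112  x^+=-1.3390  v^+=-3.1897  a^+=-0.6028

x_post = -1.3390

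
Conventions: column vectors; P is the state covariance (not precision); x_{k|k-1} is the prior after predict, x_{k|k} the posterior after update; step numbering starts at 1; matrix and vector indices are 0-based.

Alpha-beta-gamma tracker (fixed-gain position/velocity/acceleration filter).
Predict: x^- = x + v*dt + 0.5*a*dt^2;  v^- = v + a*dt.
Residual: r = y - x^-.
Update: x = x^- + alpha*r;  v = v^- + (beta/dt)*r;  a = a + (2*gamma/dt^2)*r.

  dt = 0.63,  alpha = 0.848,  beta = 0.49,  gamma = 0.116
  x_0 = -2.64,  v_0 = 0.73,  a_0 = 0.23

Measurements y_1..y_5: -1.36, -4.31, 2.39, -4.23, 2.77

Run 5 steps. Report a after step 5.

step 1: x_pred=-2.1345  r=0.7745  x^+=-1.4777  v^+=1.4773  a^+=0.6827
step 2: x_pred=-0.4116  r=-3.8984  x^+=-3.7174  v^+=-1.1248  a^+=-1.5961
step 3: x_pred=-4.7428  r=7.1328  x^+=1.3058  v^+=3.4174  a^+=2.5733
step 4: x_pred=3.9695  r=-8.1995  x^+=-2.9837  v^+=-1.3388  a^+=-2.2196
step 5: x_pred=-4.2676  r=7.0376  x^+=1.7003  v^+=2.7366  a^+=1.8941

a_post = 1.8941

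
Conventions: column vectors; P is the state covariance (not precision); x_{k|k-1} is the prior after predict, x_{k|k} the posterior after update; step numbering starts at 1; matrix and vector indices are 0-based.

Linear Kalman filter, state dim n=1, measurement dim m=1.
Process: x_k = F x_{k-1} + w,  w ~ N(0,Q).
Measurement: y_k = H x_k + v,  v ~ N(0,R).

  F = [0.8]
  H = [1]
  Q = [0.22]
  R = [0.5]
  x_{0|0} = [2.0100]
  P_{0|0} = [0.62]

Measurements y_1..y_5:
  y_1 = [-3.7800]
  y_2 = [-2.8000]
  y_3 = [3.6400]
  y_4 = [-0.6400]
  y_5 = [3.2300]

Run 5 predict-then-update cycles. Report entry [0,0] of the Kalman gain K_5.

K[0,0] = 0.4136

step 1: x^-=[1.6080]  P^-=[0.6168]  S=[1.1168]  K=[0.5523]  nu=[-5.3880]  x^+=[-1.3678]  P^+=[0.2761]
step 2: x^-=[-1.0942]  P^-=[0.3967]  S=[0.8967]  K=[0.4424]  nu=[-1.7058]  x^+=[-1.8489]  P^+=[0.2212]
step 3: x^-=[-1.4791]  P^-=[0.3616]  S=[0.8616]  K=[0.4197]  nu=[5.1191]  x^+=[0.6692]  P^+=[0.2098]
step 4: x^-=[0.5354]  P^-=[0.3543]  S=[0.8543]  K=[0.4147]  nu=[-1.1754]  x^+=[0.0479]  P^+=[0.2074]
step 5: x^-=[0.0383]  P^-=[0.3527]  S=[0.8527]  K=[0.4136]  nu=[3.1917]  x^+=[1.3585]  P^+=[0.2068]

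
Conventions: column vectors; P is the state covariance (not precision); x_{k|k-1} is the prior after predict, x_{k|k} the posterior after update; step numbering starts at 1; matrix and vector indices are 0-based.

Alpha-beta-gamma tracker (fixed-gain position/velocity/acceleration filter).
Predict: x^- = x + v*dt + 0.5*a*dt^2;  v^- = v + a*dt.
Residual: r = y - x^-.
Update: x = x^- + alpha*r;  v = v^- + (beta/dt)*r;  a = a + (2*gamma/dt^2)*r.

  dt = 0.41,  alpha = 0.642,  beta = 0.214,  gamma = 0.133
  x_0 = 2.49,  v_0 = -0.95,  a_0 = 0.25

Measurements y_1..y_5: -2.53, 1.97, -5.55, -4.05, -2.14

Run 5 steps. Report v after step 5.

step 1: x_pred=2.1215  r=-4.6515  x^+=-0.8648  v^+=-3.2754  a^+=-7.1105
step 2: x_pred=-2.8053  r=4.7753  x^+=0.2604  v^+=-3.6982  a^+=0.4459
step 3: x_pred=-1.2183  r=-4.3317  x^+=-3.9993  v^+=-5.7763  a^+=-6.4085
step 4: x_pred=-6.9062  r=2.8562  x^+=-5.0725  v^+=-6.9130  a^+=-1.8889
step 5: x_pred=-8.0656  r=5.9256  x^+=-4.2614  v^+=-4.5946  a^+=7.4877

v_post = -4.5946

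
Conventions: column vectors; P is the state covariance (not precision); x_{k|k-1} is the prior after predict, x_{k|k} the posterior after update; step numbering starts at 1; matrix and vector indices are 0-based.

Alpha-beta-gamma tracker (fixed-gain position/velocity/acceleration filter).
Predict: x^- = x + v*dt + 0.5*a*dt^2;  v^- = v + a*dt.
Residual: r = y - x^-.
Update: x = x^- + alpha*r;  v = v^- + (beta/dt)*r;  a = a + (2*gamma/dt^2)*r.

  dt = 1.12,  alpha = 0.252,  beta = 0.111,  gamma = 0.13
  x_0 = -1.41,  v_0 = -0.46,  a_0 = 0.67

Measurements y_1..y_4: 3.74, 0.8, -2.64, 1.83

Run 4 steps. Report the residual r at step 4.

resid = -5.5778

step 1: x_pred=-1.5050  r=5.2450  x^+=-0.1832  v^+=0.8102  a^+=1.7571
step 2: x_pred=1.8263  r=-1.0263  x^+=1.5676  v^+=2.6765  a^+=1.5444
step 3: x_pred=5.5340  r=-8.1740  x^+=3.4741  v^+=3.5961  a^+=-0.1498
step 4: x_pred=7.4078  r=-5.5778  x^+=6.0022  v^+=2.8755  a^+=-1.3059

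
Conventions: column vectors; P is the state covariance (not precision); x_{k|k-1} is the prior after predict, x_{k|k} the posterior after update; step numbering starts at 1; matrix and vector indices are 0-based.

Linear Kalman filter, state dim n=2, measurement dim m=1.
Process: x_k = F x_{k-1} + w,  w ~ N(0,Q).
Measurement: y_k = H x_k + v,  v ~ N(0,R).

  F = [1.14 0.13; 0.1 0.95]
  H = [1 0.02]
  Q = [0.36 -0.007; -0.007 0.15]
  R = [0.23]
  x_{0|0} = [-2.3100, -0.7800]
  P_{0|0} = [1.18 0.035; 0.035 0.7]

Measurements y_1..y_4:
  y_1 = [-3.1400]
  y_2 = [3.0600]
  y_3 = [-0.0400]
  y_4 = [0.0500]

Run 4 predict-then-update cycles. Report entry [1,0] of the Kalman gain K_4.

K[1,0] = 0.1990

step 1: x^-=[-2.7348, -0.9720]  P^-=[1.9157 0.2523; 0.2523 0.8002]  S=[2.1561]  K=[0.8908; 0.1245]  nu=[-0.3858]  x^+=[-3.0785, -1.0200]  P^+=[0.2046 0.0133; 0.0133 0.7668]
step 2: x^-=[-3.6420, -1.2769]  P^-=[0.6428 0.1256; 0.1256 0.8466]  S=[0.8782]  K=[0.7349; 0.1623]  nu=[6.7276]  x^+=[1.3017, -0.1850]  P^+=[0.1686 0.0209; 0.0209 0.8235]
step 3: x^-=[1.4599, -0.0456]  P^-=[0.5992 0.1368; 0.1368 0.8988]  S=[0.8350]  K=[0.7209; 0.1853]  nu=[-1.4990]  x^+=[0.3794, -0.3234]  P^+=[0.1653 0.0252; 0.0252 0.8702]
step 4: x^-=[0.3904, -0.2693]  P^-=[0.5970 0.1470; 0.1470 0.9418]  S=[0.8333]  K=[0.7200; 0.1990]  nu=[-0.3350]  x^+=[0.1492, -0.3360]  P^+=[0.1650 0.0276; 0.0276 0.9088]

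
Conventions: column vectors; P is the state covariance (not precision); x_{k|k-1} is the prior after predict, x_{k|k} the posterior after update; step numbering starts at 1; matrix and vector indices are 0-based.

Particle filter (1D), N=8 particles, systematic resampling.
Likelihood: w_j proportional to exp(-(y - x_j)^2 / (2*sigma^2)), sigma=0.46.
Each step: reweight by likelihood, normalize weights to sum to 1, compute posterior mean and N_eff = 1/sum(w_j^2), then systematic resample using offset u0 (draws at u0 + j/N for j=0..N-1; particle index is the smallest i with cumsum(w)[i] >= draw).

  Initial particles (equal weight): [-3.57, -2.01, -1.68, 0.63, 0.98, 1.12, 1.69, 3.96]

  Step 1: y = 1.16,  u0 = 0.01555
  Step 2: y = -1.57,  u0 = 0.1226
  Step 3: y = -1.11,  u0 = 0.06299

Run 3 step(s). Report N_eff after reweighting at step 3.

step 1: w=[0.0000, 0.0000, 0.0000, 0.1744, 0.3137, 0.3374, 0.1744, 0.0000]  mean=1.0900  Neff=3.6612  idx=[3, 3, 4, 4, 5, 5, 5, 6]
step 2: w=[0.4879, 0.4879, 0.0096, 0.0096, 0.0017, 0.0017, 0.0017, 0.0000]  mean=0.6392  Neff=2.0999  idx=[0, 0, 0, 1, 1, 1, 1, 5]
step 3: w=[0.1427, 0.1427, 0.1427, 0.1427, 0.1427, 0.1427, 0.1427, 0.0014]  mean=0.6307  Neff=7.0201  idx=[0, 1, 2, 3, 3, 4, 5, 6]

N_eff = 7.0201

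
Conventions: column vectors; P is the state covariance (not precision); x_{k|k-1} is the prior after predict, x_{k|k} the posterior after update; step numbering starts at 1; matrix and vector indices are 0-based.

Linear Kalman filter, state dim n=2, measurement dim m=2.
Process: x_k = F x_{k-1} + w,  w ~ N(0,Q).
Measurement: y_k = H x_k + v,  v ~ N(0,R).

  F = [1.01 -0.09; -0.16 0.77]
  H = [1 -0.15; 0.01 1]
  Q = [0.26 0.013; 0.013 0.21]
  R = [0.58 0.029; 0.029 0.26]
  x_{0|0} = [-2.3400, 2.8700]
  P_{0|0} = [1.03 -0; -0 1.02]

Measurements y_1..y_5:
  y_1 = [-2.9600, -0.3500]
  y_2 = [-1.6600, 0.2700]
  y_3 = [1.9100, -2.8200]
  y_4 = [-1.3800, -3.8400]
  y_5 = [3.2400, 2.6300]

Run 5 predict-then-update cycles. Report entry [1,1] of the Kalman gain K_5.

step 1: x^-=[-2.6217, 2.5843]  P^-=[1.3190 -0.2241; -0.2241 0.8411]  S=[1.9851 -0.3078; -0.3078 1.0968]  K=[0.6812 -0.0012; -0.0605 0.7479]  nu=[0.0493, -2.9081]  x^+=[-2.5847, 0.4064]  P^+=[0.3974 0.0155; 0.0155 0.1925]
step 2: x^-=[-2.6471, 0.7265]  P^-=[0.6641 -0.0523; -0.0523 0.3305]  S=[1.2672 -0.0662; -0.0662 0.5895]  K=[0.5293 -0.0181; -0.0515 0.5540]  nu=[1.0961, -0.4300]  x^+=[-2.0592, 0.4318]  P^+=[0.3076 0.0076; 0.0076 0.1425]
step 3: x^-=[-2.1186, 0.6620]  P^-=[0.5736 -0.0406; -0.0406 0.3005]  S=[1.1725 -0.0509; -0.0509 0.5597]  K=[0.4936 -0.0174; -0.0500 0.5316]  nu=[4.1279, -3.4608]  x^+=[-0.0208, -1.3840]  P^+=[0.2868 0.0069; 0.0069 0.1367]
step 4: x^-=[0.1036, -1.0624]  P^-=[0.5524 -0.0373; -0.0373 0.2967]  S=[1.1503 -0.0473; -0.0473 0.5560]  K=[0.4845 -0.0160; -0.0494 0.5287]  nu=[-1.6429, -2.7787]  x^+=[-0.6478, -2.4503]  P^+=[0.2816 0.0071; 0.0071 0.1360]
step 5: x^-=[-0.4337, -1.7831]  P^-=[0.5471 -0.0363; -0.0363 0.2961]  S=[1.1446 -0.0462; -0.0462 0.5554]  K=[0.4821 -0.0154; -0.0492 0.5283]  nu=[3.4063, 4.4175]  x^+=[1.1401, 0.3832]  P^+=[0.2802 0.0072; 0.0072 0.1359]

K[1,1] = 0.5283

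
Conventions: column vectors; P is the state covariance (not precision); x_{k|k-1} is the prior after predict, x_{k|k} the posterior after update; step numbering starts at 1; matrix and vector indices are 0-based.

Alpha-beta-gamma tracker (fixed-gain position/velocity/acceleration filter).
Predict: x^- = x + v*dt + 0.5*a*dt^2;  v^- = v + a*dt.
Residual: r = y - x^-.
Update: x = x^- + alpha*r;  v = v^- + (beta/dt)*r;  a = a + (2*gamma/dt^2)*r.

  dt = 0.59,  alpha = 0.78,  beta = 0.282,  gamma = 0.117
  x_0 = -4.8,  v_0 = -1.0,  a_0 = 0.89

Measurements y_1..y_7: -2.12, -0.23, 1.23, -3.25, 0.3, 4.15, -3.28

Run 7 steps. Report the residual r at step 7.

resid = -7.9892

step 1: x_pred=-5.2351  r=3.1151  x^+=-2.8053  v^+=1.0140  a^+=2.9840
step 2: x_pred=-1.6877  r=1.4577  x^+=-0.5507  v^+=3.4713  a^+=3.9639
step 3: x_pred=2.1873  r=-0.9573  x^+=1.4406  v^+=5.3525  a^+=3.3204
step 4: x_pred=5.1765  r=-8.4265  x^+=-1.3962  v^+=3.2839  a^+=-2.3441
step 5: x_pred=0.1334  r=0.1666  x^+=0.2633  v^+=1.9806  a^+=-2.2320
step 6: x_pred=1.0434  r=3.1066  x^+=3.4665  v^+=2.1485  a^+=-0.1437
step 7: x_pred=4.7092  r=-7.9892  x^+=-1.5224  v^+=-1.7548  a^+=-5.5142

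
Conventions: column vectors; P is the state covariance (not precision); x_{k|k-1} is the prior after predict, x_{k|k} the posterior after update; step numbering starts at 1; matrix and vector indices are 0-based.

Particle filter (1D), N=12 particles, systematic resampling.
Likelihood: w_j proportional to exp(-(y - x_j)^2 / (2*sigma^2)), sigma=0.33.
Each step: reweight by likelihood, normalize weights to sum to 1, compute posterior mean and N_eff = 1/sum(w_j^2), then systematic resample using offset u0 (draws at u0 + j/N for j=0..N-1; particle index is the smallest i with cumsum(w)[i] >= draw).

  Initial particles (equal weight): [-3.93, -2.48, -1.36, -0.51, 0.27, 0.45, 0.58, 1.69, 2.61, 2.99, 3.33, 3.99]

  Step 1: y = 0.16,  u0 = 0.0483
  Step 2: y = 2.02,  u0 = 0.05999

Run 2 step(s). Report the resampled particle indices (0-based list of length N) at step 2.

step 1: w=[0.0000, 0.0000, 0.0000, 0.0579, 0.4304, 0.3092, 0.2024, 0.0000, 0.0000, 0.0000, 0.0000, 0.0000]  mean=0.3432  Neff=3.0751  idx=[3, 4, 4, 4, 4, 4, 5, 5, 5, 6, 6, 6]
step 2: w=[0.0000, 0.0030, 0.0030, 0.0030, 0.0030, 0.0030, 0.0467, 0.0467, 0.0467, 0.2816, 0.2816, 0.2816]  mean=0.5571  Neff=4.0897  idx=[6, 8, 9, 9, 9, 10, 10, 10, 11, 11, 11, 11]

resampled_idx = [6, 8, 9, 9, 9, 10, 10, 10, 11, 11, 11, 11]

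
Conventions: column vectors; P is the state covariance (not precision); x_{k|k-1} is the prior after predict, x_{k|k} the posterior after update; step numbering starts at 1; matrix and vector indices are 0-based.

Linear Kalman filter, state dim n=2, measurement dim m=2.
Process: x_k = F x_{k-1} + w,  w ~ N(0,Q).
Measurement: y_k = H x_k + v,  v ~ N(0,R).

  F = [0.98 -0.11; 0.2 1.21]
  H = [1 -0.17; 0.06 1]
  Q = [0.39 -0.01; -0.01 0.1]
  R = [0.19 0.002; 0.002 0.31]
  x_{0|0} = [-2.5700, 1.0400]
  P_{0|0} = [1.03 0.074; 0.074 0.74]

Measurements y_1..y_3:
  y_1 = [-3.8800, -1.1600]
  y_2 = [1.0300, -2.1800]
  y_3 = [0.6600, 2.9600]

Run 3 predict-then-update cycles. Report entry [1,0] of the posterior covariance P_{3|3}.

step 1: x^-=[-2.6330, 0.7444]  P^-=[1.3722 0.1795; 0.1795 1.2605]  S=[1.5376 0.0477; 0.0477 1.5969]  K=[0.8683 0.1380; -0.0474 0.7975]  nu=[-1.1205, -1.7464]  x^+=[-3.8469, -0.5952]  P^+=[0.1711 0.0343; 0.0343 0.2451]
step 2: x^-=[-3.7045, -1.4896]  P^-=[0.5499 0.0308; 0.0308 0.4822]  S=[0.7434 -0.0165; -0.0165 0.7979]  K=[0.7348 0.0951; -0.0554 0.6055]  nu=[4.4813, -0.4681]  x^+=[-0.4562, -2.0214]  P^+=[0.1436 0.0223; 0.0223 0.1863]
step 3: x^-=[-0.2247, -2.5371]  P^-=[0.5254 0.0194; 0.0194 0.3893]  S=[0.7200 -0.0135; -0.0135 0.7035]  K=[0.7267 0.0863; -0.0546 0.5539]  nu=[0.4534, 5.5106]  x^+=[0.5801, 0.4907]  P^+=[0.1416 0.0197; 0.0197 0.1704]

P_post[1,0] = 0.0197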